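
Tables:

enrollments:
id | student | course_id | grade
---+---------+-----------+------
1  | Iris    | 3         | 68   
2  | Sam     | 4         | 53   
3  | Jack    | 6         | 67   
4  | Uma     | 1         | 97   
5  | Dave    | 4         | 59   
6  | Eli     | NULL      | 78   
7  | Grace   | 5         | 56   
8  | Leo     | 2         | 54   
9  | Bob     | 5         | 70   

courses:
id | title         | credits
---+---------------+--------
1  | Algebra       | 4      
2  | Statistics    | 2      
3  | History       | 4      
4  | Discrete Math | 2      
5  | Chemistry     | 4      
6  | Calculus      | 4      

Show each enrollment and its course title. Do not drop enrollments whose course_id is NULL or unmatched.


LEFT JOIN keeps every row from enrollments (the left table); where course_id has no match in courses, the course columns become NULL. Walk through each enrollment:
  - enrollment 1 (Iris): course_id=3 -> matches History
  - enrollment 2 (Sam): course_id=4 -> matches Discrete Math
  - enrollment 3 (Jack): course_id=6 -> matches Calculus
  - enrollment 4 (Uma): course_id=1 -> matches Algebra
  - enrollment 5 (Dave): course_id=4 -> matches Discrete Math
  - enrollment 6 (Eli): course_id=NULL, no match -> kept with NULL
  - enrollment 7 (Grace): course_id=5 -> matches Chemistry
  - enrollment 8 (Leo): course_id=2 -> matches Statistics
  - enrollment 9 (Bob): course_id=5 -> matches Chemistry
All 9 rows appear; 1 has NULL course.

SQL:
SELECT a.student, b.title AS course
FROM enrollments a
LEFT JOIN courses b ON a.course_id = b.id

Result:
student | course       
--------+--------------
Iris    | History      
Sam     | Discrete Math
Jack    | Calculus     
Uma     | Algebra      
Dave    | Discrete Math
Eli     | NULL         
Grace   | Chemistry    
Leo     | Statistics   
Bob     | Chemistry    


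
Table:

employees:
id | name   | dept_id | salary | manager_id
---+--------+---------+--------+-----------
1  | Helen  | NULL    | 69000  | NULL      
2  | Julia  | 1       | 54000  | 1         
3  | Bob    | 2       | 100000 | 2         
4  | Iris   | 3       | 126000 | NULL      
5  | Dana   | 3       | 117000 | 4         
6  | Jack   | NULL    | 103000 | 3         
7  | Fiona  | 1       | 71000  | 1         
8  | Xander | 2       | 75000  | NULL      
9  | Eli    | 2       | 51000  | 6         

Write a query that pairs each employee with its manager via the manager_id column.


This is a self-join: employees is joined to a second copy of itself, matching each row's manager_id to another row's id. Use LEFT JOIN so rows with manager_id=NULL are kept.
  - employee 1 (Helen): manager_id=NULL -> NULL
  - employee 2 (Julia): manager_id=1 -> Helen
  - employee 3 (Bob): manager_id=2 -> Julia
  - employee 4 (Iris): manager_id=NULL -> NULL
  - employee 5 (Dana): manager_id=4 -> Iris
  - employee 6 (Jack): manager_id=3 -> Bob
  - employee 7 (Fiona): manager_id=1 -> Helen
  - employee 8 (Xander): manager_id=NULL -> NULL
  - employee 9 (Eli): manager_id=6 -> Jack

SQL:
SELECT a.name AS item, b.name AS manager
FROM employees a
LEFT JOIN employees b ON a.manager_id = b.id

Result:
item   | manager
-------+--------
Helen  | NULL   
Julia  | Helen  
Bob    | Julia  
Iris   | NULL   
Dana   | Iris   
Jack   | Bob    
Fiona  | Helen  
Xander | NULL   
Eli    | Jack   


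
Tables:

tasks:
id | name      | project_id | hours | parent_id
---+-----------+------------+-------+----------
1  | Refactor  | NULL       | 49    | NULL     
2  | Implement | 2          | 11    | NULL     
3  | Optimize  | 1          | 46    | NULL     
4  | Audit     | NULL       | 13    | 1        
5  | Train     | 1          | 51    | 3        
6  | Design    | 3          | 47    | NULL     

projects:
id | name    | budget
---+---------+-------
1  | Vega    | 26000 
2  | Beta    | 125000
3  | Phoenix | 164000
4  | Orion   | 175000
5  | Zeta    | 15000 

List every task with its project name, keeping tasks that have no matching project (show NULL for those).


LEFT JOIN keeps every row from tasks (the left table); where project_id has no match in projects, the project columns become NULL. Walk through each task:
  - task 1 (Refactor): project_id=NULL, no match -> kept with NULL
  - task 2 (Implement): project_id=2 -> matches Beta
  - task 3 (Optimize): project_id=1 -> matches Vega
  - task 4 (Audit): project_id=NULL, no match -> kept with NULL
  - task 5 (Train): project_id=1 -> matches Vega
  - task 6 (Design): project_id=3 -> matches Phoenix
All 6 rows appear; 2 have NULL project.

SQL:
SELECT a.name, b.name AS project
FROM tasks a
LEFT JOIN projects b ON a.project_id = b.id

Result:
name      | project
----------+--------
Refactor  | NULL   
Implement | Beta   
Optimize  | Vega   
Audit     | NULL   
Train     | Vega   
Design    | Phoenix


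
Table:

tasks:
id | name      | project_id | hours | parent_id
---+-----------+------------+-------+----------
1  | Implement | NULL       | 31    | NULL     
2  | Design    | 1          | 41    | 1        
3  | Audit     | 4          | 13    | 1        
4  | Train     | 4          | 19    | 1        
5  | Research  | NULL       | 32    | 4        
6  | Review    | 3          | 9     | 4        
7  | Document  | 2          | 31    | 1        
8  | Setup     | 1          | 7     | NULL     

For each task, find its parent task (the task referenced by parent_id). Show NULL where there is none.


This is a self-join: tasks is joined to a second copy of itself, matching each row's parent_id to another row's id. Use LEFT JOIN so rows with parent_id=NULL are kept.
  - task 1 (Implement): parent_id=NULL -> NULL
  - task 2 (Design): parent_id=1 -> Implement
  - task 3 (Audit): parent_id=1 -> Implement
  - task 4 (Train): parent_id=1 -> Implement
  - task 5 (Research): parent_id=4 -> Train
  - task 6 (Review): parent_id=4 -> Train
  - task 7 (Document): parent_id=1 -> Implement
  - task 8 (Setup): parent_id=NULL -> NULL

SQL:
SELECT a.name AS item, b.name AS parent
FROM tasks a
LEFT JOIN tasks b ON a.parent_id = b.id

Result:
item      | parent   
----------+----------
Implement | NULL     
Design    | Implement
Audit     | Implement
Train     | Implement
Research  | Train    
Review    | Train    
Document  | Implement
Setup     | NULL     


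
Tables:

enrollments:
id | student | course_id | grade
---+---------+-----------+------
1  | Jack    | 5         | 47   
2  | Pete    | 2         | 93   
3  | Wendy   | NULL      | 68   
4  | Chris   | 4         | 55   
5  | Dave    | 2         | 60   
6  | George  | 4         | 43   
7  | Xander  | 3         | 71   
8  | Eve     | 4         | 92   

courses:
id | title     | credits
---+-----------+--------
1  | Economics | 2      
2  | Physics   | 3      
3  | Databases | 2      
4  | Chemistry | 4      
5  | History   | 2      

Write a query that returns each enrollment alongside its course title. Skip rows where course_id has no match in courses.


INNER JOIN keeps only enrollments rows whose course_id matches an id in courses. Walk through each enrollment:
  - enrollment 1 (Jack): course_id=5 -> matches History
  - enrollment 2 (Pete): course_id=2 -> matches Physics
  - enrollment 3 (Wendy): course_id=NULL, no match -> dropped
  - enrollment 4 (Chris): course_id=4 -> matches Chemistry
  - enrollment 5 (Dave): course_id=2 -> matches Physics
  - enrollment 6 (George): course_id=4 -> matches Chemistry
  - enrollment 7 (Xander): course_id=3 -> matches Databases
  - enrollment 8 (Eve): course_id=4 -> matches Chemistry
So 1 of 8 rows is dropped.

SQL:
SELECT a.student, b.title AS course
FROM enrollments a
INNER JOIN courses b ON a.course_id = b.id

Result:
student | course   
--------+----------
Jack    | History  
Pete    | Physics  
Chris   | Chemistry
Dave    | Physics  
George  | Chemistry
Xander  | Databases
Eve     | Chemistry


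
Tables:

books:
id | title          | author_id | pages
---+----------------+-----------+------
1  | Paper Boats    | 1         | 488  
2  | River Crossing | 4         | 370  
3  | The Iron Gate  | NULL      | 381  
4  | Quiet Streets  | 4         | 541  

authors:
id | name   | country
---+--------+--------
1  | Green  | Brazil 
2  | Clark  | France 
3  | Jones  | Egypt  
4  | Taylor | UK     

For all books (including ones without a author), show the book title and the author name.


LEFT JOIN keeps every row from books (the left table); where author_id has no match in authors, the author columns become NULL. Walk through each book:
  - book 1 (Paper Boats): author_id=1 -> matches Green
  - book 2 (River Crossing): author_id=4 -> matches Taylor
  - book 3 (The Iron Gate): author_id=NULL, no match -> kept with NULL
  - book 4 (Quiet Streets): author_id=4 -> matches Taylor
All 4 rows appear; 1 has NULL author.

SQL:
SELECT a.title, b.name AS author
FROM books a
LEFT JOIN authors b ON a.author_id = b.id

Result:
title          | author
---------------+-------
Paper Boats    | Green 
River Crossing | Taylor
The Iron Gate  | NULL  
Quiet Streets  | Taylor


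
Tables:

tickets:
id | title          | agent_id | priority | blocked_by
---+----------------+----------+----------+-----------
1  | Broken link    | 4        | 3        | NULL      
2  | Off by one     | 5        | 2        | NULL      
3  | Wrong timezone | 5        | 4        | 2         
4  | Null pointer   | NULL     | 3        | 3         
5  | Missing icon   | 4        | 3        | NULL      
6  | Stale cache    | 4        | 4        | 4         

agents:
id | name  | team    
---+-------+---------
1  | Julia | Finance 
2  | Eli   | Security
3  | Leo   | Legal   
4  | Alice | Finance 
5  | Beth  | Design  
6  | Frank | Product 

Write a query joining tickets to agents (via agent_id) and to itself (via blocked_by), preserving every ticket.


Two LEFT JOINs from the same base table tickets: one to agents via agent_id, one to tickets itself via blocked_by. Both are LEFT so every ticket is preserved.
Match against agents:
  - ticket 1 (Broken link): agent_id=4 -> matches Alice
  - ticket 2 (Off by one): agent_id=5 -> matches Beth
  - ticket 3 (Wrong timezone): agent_id=5 -> matches Beth
  - ticket 4 (Null pointer): agent_id=NULL, no match -> kept with NULL
  - ticket 5 (Missing icon): agent_id=4 -> matches Alice
  - ticket 6 (Stale cache): agent_id=4 -> matches Alice
Match against tickets (self):
  - ticket 1 (Broken link): blocked_by=NULL -> NULL
  - ticket 2 (Off by one): blocked_by=NULL -> NULL
  - ticket 3 (Wrong timezone): blocked_by=2 -> Off by one
  - ticket 4 (Null pointer): blocked_by=3 -> Wrong timezone
  - ticket 5 (Missing icon): blocked_by=NULL -> NULL
  - ticket 6 (Stale cache): blocked_by=4 -> Null pointer

SQL:
SELECT a.title, b.name AS agent, c.title AS blocked_by
FROM tickets a
LEFT JOIN agents b ON a.agent_id = b.id
LEFT JOIN tickets c ON a.blocked_by = c.id

Result:
title          | agent | blocked_by    
---------------+-------+---------------
Broken link    | Alice | NULL          
Off by one     | Beth  | NULL          
Wrong timezone | Beth  | Off by one    
Null pointer   | NULL  | Wrong timezone
Missing icon   | Alice | NULL          
Stale cache    | Alice | Null pointer  


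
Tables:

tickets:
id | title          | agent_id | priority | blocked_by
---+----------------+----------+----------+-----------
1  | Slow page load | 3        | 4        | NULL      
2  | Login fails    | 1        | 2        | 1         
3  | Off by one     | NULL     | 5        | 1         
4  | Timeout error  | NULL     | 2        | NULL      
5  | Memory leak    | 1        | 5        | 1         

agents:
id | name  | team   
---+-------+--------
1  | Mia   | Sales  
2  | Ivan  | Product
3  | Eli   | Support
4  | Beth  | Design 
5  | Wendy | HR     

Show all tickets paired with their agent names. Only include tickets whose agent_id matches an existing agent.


INNER JOIN keeps only tickets rows whose agent_id matches an id in agents. Walk through each ticket:
  - ticket 1 (Slow page load): agent_id=3 -> matches Eli
  - ticket 2 (Login fails): agent_id=1 -> matches Mia
  - ticket 3 (Off by one): agent_id=NULL, no match -> dropped
  - ticket 4 (Timeout error): agent_id=NULL, no match -> dropped
  - ticket 5 (Memory leak): agent_id=1 -> matches Mia
So 2 of 5 rows are dropped.

SQL:
SELECT a.title, b.name AS agent
FROM tickets a
INNER JOIN agents b ON a.agent_id = b.id

Result:
title          | agent
---------------+------
Slow page load | Eli  
Login fails    | Mia  
Memory leak    | Mia  


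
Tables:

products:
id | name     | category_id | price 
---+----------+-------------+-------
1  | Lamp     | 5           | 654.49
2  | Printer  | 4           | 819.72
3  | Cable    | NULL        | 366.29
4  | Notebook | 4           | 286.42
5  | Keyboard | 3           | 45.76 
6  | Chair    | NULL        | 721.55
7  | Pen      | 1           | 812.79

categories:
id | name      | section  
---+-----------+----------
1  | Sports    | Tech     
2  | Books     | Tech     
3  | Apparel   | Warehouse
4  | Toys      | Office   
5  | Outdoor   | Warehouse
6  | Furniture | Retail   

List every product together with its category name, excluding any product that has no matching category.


INNER JOIN keeps only products rows whose category_id matches an id in categories. Walk through each product:
  - product 1 (Lamp): category_id=5 -> matches Outdoor
  - product 2 (Printer): category_id=4 -> matches Toys
  - product 3 (Cable): category_id=NULL, no match -> dropped
  - product 4 (Notebook): category_id=4 -> matches Toys
  - product 5 (Keyboard): category_id=3 -> matches Apparel
  - product 6 (Chair): category_id=NULL, no match -> dropped
  - product 7 (Pen): category_id=1 -> matches Sports
So 2 of 7 rows are dropped.

SQL:
SELECT a.name, b.name AS category
FROM products a
INNER JOIN categories b ON a.category_id = b.id

Result:
name     | category
---------+---------
Lamp     | Outdoor 
Printer  | Toys    
Notebook | Toys    
Keyboard | Apparel 
Pen      | Sports  


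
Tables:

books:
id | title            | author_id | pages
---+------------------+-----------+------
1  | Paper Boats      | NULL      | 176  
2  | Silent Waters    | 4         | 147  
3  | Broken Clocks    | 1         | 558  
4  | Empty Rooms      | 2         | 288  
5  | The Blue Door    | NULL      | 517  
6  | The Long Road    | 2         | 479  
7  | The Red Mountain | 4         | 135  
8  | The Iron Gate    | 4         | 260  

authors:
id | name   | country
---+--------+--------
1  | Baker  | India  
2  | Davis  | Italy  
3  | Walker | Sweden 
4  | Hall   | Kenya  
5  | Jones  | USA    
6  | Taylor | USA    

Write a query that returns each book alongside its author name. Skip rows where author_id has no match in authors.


INNER JOIN keeps only books rows whose author_id matches an id in authors. Walk through each book:
  - book 1 (Paper Boats): author_id=NULL, no match -> dropped
  - book 2 (Silent Waters): author_id=4 -> matches Hall
  - book 3 (Broken Clocks): author_id=1 -> matches Baker
  - book 4 (Empty Rooms): author_id=2 -> matches Davis
  - book 5 (The Blue Door): author_id=NULL, no match -> dropped
  - book 6 (The Long Road): author_id=2 -> matches Davis
  - book 7 (The Red Mountain): author_id=4 -> matches Hall
  - book 8 (The Iron Gate): author_id=4 -> matches Hall
So 2 of 8 rows are dropped.

SQL:
SELECT a.title, b.name AS author
FROM books a
INNER JOIN authors b ON a.author_id = b.id

Result:
title            | author
-----------------+-------
Silent Waters    | Hall  
Broken Clocks    | Baker 
Empty Rooms      | Davis 
The Long Road    | Davis 
The Red Mountain | Hall  
The Iron Gate    | Hall  


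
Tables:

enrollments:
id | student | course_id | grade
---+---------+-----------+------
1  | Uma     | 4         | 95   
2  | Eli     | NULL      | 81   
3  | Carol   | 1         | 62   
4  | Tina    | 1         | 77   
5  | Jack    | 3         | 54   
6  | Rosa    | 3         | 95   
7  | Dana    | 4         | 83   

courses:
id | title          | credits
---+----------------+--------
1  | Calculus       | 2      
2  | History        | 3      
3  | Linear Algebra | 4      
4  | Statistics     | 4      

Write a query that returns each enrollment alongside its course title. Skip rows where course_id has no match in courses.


INNER JOIN keeps only enrollments rows whose course_id matches an id in courses. Walk through each enrollment:
  - enrollment 1 (Uma): course_id=4 -> matches Statistics
  - enrollment 2 (Eli): course_id=NULL, no match -> dropped
  - enrollment 3 (Carol): course_id=1 -> matches Calculus
  - enrollment 4 (Tina): course_id=1 -> matches Calculus
  - enrollment 5 (Jack): course_id=3 -> matches Linear Algebra
  - enrollment 6 (Rosa): course_id=3 -> matches Linear Algebra
  - enrollment 7 (Dana): course_id=4 -> matches Statistics
So 1 of 7 rows is dropped.

SQL:
SELECT a.student, b.title AS course
FROM enrollments a
INNER JOIN courses b ON a.course_id = b.id

Result:
student | course        
--------+---------------
Uma     | Statistics    
Carol   | Calculus      
Tina    | Calculus      
Jack    | Linear Algebra
Rosa    | Linear Algebra
Dana    | Statistics    


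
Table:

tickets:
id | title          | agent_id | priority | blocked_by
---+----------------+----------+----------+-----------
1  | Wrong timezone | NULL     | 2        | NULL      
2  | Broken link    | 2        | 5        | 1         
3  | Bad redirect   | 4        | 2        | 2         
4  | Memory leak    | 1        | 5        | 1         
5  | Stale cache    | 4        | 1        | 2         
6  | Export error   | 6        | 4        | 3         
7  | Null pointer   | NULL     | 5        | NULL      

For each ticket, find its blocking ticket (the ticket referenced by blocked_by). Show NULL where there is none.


This is a self-join: tickets is joined to a second copy of itself, matching each row's blocked_by to another row's id. Use LEFT JOIN so rows with blocked_by=NULL are kept.
  - ticket 1 (Wrong timezone): blocked_by=NULL -> NULL
  - ticket 2 (Broken link): blocked_by=1 -> Wrong timezone
  - ticket 3 (Bad redirect): blocked_by=2 -> Broken link
  - ticket 4 (Memory leak): blocked_by=1 -> Wrong timezone
  - ticket 5 (Stale cache): blocked_by=2 -> Broken link
  - ticket 6 (Export error): blocked_by=3 -> Bad redirect
  - ticket 7 (Null pointer): blocked_by=NULL -> NULL

SQL:
SELECT a.title AS item, b.title AS blocked_by
FROM tickets a
LEFT JOIN tickets b ON a.blocked_by = b.id

Result:
item           | blocked_by    
---------------+---------------
Wrong timezone | NULL          
Broken link    | Wrong timezone
Bad redirect   | Broken link   
Memory leak    | Wrong timezone
Stale cache    | Broken link   
Export error   | Bad redirect  
Null pointer   | NULL          


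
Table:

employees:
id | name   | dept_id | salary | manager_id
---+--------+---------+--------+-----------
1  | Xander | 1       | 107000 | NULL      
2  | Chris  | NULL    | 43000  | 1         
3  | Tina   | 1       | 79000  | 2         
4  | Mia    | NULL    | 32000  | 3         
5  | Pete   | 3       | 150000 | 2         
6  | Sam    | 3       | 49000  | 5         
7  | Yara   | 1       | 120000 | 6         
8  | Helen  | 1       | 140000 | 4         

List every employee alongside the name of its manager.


This is a self-join: employees is joined to a second copy of itself, matching each row's manager_id to another row's id. Use LEFT JOIN so rows with manager_id=NULL are kept.
  - employee 1 (Xander): manager_id=NULL -> NULL
  - employee 2 (Chris): manager_id=1 -> Xander
  - employee 3 (Tina): manager_id=2 -> Chris
  - employee 4 (Mia): manager_id=3 -> Tina
  - employee 5 (Pete): manager_id=2 -> Chris
  - employee 6 (Sam): manager_id=5 -> Pete
  - employee 7 (Yara): manager_id=6 -> Sam
  - employee 8 (Helen): manager_id=4 -> Mia

SQL:
SELECT a.name AS item, b.name AS manager
FROM employees a
LEFT JOIN employees b ON a.manager_id = b.id

Result:
item   | manager
-------+--------
Xander | NULL   
Chris  | Xander 
Tina   | Chris  
Mia    | Tina   
Pete   | Chris  
Sam    | Pete   
Yara   | Sam    
Helen  | Mia    


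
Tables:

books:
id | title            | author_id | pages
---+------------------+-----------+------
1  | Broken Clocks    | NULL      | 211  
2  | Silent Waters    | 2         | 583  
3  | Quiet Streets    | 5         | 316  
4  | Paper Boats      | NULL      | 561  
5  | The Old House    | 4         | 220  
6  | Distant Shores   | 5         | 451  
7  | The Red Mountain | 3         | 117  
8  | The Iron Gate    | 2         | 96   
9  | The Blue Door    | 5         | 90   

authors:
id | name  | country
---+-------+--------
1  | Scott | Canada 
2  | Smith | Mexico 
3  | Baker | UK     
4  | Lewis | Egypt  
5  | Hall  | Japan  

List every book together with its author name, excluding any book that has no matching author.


INNER JOIN keeps only books rows whose author_id matches an id in authors. Walk through each book:
  - book 1 (Broken Clocks): author_id=NULL, no match -> dropped
  - book 2 (Silent Waters): author_id=2 -> matches Smith
  - book 3 (Quiet Streets): author_id=5 -> matches Hall
  - book 4 (Paper Boats): author_id=NULL, no match -> dropped
  - book 5 (The Old House): author_id=4 -> matches Lewis
  - book 6 (Distant Shores): author_id=5 -> matches Hall
  - book 7 (The Red Mountain): author_id=3 -> matches Baker
  - book 8 (The Iron Gate): author_id=2 -> matches Smith
  - book 9 (The Blue Door): author_id=5 -> matches Hall
So 2 of 9 rows are dropped.

SQL:
SELECT a.title, b.name AS author
FROM books a
INNER JOIN authors b ON a.author_id = b.id

Result:
title            | author
-----------------+-------
Silent Waters    | Smith 
Quiet Streets    | Hall  
The Old House    | Lewis 
Distant Shores   | Hall  
The Red Mountain | Baker 
The Iron Gate    | Smith 
The Blue Door    | Hall  


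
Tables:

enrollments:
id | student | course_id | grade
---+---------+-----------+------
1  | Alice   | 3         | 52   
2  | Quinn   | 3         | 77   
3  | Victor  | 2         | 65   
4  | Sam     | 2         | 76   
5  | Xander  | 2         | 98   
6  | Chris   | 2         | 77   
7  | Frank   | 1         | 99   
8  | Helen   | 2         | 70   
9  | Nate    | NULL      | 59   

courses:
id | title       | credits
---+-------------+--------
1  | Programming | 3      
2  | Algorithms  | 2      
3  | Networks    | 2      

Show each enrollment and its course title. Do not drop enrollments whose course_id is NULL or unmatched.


LEFT JOIN keeps every row from enrollments (the left table); where course_id has no match in courses, the course columns become NULL. Walk through each enrollment:
  - enrollment 1 (Alice): course_id=3 -> matches Networks
  - enrollment 2 (Quinn): course_id=3 -> matches Networks
  - enrollment 3 (Victor): course_id=2 -> matches Algorithms
  - enrollment 4 (Sam): course_id=2 -> matches Algorithms
  - enrollment 5 (Xander): course_id=2 -> matches Algorithms
  - enrollment 6 (Chris): course_id=2 -> matches Algorithms
  - enrollment 7 (Frank): course_id=1 -> matches Programming
  - enrollment 8 (Helen): course_id=2 -> matches Algorithms
  - enrollment 9 (Nate): course_id=NULL, no match -> kept with NULL
All 9 rows appear; 1 has NULL course.

SQL:
SELECT a.student, b.title AS course
FROM enrollments a
LEFT JOIN courses b ON a.course_id = b.id

Result:
student | course     
--------+------------
Alice   | Networks   
Quinn   | Networks   
Victor  | Algorithms 
Sam     | Algorithms 
Xander  | Algorithms 
Chris   | Algorithms 
Frank   | Programming
Helen   | Algorithms 
Nate    | NULL       


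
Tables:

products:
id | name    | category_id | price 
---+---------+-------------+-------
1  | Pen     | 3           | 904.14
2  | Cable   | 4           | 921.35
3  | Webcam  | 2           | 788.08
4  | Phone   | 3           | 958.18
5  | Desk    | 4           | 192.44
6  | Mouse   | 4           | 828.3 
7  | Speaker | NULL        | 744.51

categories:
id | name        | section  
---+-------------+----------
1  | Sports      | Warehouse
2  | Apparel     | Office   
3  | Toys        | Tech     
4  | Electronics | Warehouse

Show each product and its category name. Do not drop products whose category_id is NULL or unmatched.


LEFT JOIN keeps every row from products (the left table); where category_id has no match in categories, the category columns become NULL. Walk through each product:
  - product 1 (Pen): category_id=3 -> matches Toys
  - product 2 (Cable): category_id=4 -> matches Electronics
  - product 3 (Webcam): category_id=2 -> matches Apparel
  - product 4 (Phone): category_id=3 -> matches Toys
  - product 5 (Desk): category_id=4 -> matches Electronics
  - product 6 (Mouse): category_id=4 -> matches Electronics
  - product 7 (Speaker): category_id=NULL, no match -> kept with NULL
All 7 rows appear; 1 has NULL category.

SQL:
SELECT a.name, b.name AS category
FROM products a
LEFT JOIN categories b ON a.category_id = b.id

Result:
name    | category   
--------+------------
Pen     | Toys       
Cable   | Electronics
Webcam  | Apparel    
Phone   | Toys       
Desk    | Electronics
Mouse   | Electronics
Speaker | NULL       


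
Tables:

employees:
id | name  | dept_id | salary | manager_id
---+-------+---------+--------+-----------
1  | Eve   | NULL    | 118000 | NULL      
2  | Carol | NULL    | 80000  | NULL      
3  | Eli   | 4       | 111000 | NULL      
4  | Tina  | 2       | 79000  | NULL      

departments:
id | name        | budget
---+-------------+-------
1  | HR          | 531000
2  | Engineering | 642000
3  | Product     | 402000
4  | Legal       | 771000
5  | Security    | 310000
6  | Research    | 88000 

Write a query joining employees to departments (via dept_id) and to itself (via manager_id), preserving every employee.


Two LEFT JOINs from the same base table employees: one to departments via dept_id, one to employees itself via manager_id. Both are LEFT so every employee is preserved.
Match against departments:
  - employee 1 (Eve): dept_id=NULL, no match -> kept with NULL
  - employee 2 (Carol): dept_id=NULL, no match -> kept with NULL
  - employee 3 (Eli): dept_id=4 -> matches Legal
  - employee 4 (Tina): dept_id=2 -> matches Engineering
Match against employees (self):
  - employee 1 (Eve): manager_id=NULL -> NULL
  - employee 2 (Carol): manager_id=NULL -> NULL
  - employee 3 (Eli): manager_id=NULL -> NULL
  - employee 4 (Tina): manager_id=NULL -> NULL

SQL:
SELECT a.name, b.name AS department, c.name AS manager
FROM employees a
LEFT JOIN departments b ON a.dept_id = b.id
LEFT JOIN employees c ON a.manager_id = c.id

Result:
name  | department  | manager
------+-------------+--------
Eve   | NULL        | NULL   
Carol | NULL        | NULL   
Eli   | Legal       | NULL   
Tina  | Engineering | NULL   


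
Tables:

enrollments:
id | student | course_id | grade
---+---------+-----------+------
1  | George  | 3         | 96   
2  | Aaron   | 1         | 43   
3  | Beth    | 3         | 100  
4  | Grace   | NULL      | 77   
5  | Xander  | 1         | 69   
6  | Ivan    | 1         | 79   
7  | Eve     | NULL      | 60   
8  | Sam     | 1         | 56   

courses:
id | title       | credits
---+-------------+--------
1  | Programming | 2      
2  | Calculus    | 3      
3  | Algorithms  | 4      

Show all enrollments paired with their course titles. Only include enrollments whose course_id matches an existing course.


INNER JOIN keeps only enrollments rows whose course_id matches an id in courses. Walk through each enrollment:
  - enrollment 1 (George): course_id=3 -> matches Algorithms
  - enrollment 2 (Aaron): course_id=1 -> matches Programming
  - enrollment 3 (Beth): course_id=3 -> matches Algorithms
  - enrollment 4 (Grace): course_id=NULL, no match -> dropped
  - enrollment 5 (Xander): course_id=1 -> matches Programming
  - enrollment 6 (Ivan): course_id=1 -> matches Programming
  - enrollment 7 (Eve): course_id=NULL, no match -> dropped
  - enrollment 8 (Sam): course_id=1 -> matches Programming
So 2 of 8 rows are dropped.

SQL:
SELECT a.student, b.title AS course
FROM enrollments a
INNER JOIN courses b ON a.course_id = b.id

Result:
student | course     
--------+------------
George  | Algorithms 
Aaron   | Programming
Beth    | Algorithms 
Xander  | Programming
Ivan    | Programming
Sam     | Programming


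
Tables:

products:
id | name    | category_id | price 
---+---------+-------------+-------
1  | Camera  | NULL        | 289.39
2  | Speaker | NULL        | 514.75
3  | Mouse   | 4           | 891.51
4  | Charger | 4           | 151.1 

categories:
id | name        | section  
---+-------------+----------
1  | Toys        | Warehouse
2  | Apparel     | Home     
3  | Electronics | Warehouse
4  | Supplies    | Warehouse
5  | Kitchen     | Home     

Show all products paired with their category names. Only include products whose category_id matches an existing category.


INNER JOIN keeps only products rows whose category_id matches an id in categories. Walk through each product:
  - product 1 (Camera): category_id=NULL, no match -> dropped
  - product 2 (Speaker): category_id=NULL, no match -> dropped
  - product 3 (Mouse): category_id=4 -> matches Supplies
  - product 4 (Charger): category_id=4 -> matches Supplies
So 2 of 4 rows are dropped.

SQL:
SELECT a.name, b.name AS category
FROM products a
INNER JOIN categories b ON a.category_id = b.id

Result:
name    | category
--------+---------
Mouse   | Supplies
Charger | Supplies


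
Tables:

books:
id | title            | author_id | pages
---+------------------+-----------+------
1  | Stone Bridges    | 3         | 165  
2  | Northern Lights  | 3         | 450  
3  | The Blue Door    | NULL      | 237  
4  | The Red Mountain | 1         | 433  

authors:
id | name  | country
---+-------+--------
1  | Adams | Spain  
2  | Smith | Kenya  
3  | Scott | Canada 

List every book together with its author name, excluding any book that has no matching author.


INNER JOIN keeps only books rows whose author_id matches an id in authors. Walk through each book:
  - book 1 (Stone Bridges): author_id=3 -> matches Scott
  - book 2 (Northern Lights): author_id=3 -> matches Scott
  - book 3 (The Blue Door): author_id=NULL, no match -> dropped
  - book 4 (The Red Mountain): author_id=1 -> matches Adams
So 1 of 4 rows is dropped.

SQL:
SELECT a.title, b.name AS author
FROM books a
INNER JOIN authors b ON a.author_id = b.id

Result:
title            | author
-----------------+-------
Stone Bridges    | Scott 
Northern Lights  | Scott 
The Red Mountain | Adams 


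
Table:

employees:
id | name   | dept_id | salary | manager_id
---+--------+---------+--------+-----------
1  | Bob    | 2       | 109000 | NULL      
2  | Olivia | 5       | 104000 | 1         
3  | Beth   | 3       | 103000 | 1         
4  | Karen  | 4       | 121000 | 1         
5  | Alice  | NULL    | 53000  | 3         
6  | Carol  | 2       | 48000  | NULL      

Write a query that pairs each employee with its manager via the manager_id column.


This is a self-join: employees is joined to a second copy of itself, matching each row's manager_id to another row's id. Use LEFT JOIN so rows with manager_id=NULL are kept.
  - employee 1 (Bob): manager_id=NULL -> NULL
  - employee 2 (Olivia): manager_id=1 -> Bob
  - employee 3 (Beth): manager_id=1 -> Bob
  - employee 4 (Karen): manager_id=1 -> Bob
  - employee 5 (Alice): manager_id=3 -> Beth
  - employee 6 (Carol): manager_id=NULL -> NULL

SQL:
SELECT a.name AS item, b.name AS manager
FROM employees a
LEFT JOIN employees b ON a.manager_id = b.id

Result:
item   | manager
-------+--------
Bob    | NULL   
Olivia | Bob    
Beth   | Bob    
Karen  | Bob    
Alice  | Beth   
Carol  | NULL   


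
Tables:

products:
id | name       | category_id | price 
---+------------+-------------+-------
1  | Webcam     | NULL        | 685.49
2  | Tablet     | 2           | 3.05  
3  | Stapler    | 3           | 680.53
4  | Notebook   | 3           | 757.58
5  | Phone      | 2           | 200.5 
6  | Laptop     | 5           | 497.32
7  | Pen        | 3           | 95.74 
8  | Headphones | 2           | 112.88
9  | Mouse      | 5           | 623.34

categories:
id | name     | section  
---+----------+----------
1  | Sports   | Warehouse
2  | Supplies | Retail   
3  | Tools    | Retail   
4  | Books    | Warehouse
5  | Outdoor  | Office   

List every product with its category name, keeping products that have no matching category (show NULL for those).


LEFT JOIN keeps every row from products (the left table); where category_id has no match in categories, the category columns become NULL. Walk through each product:
  - product 1 (Webcam): category_id=NULL, no match -> kept with NULL
  - product 2 (Tablet): category_id=2 -> matches Supplies
  - product 3 (Stapler): category_id=3 -> matches Tools
  - product 4 (Notebook): category_id=3 -> matches Tools
  - product 5 (Phone): category_id=2 -> matches Supplies
  - product 6 (Laptop): category_id=5 -> matches Outdoor
  - product 7 (Pen): category_id=3 -> matches Tools
  - product 8 (Headphones): category_id=2 -> matches Supplies
  - product 9 (Mouse): category_id=5 -> matches Outdoor
All 9 rows appear; 1 has NULL category.

SQL:
SELECT a.name, b.name AS category
FROM products a
LEFT JOIN categories b ON a.category_id = b.id

Result:
name       | category
-----------+---------
Webcam     | NULL    
Tablet     | Supplies
Stapler    | Tools   
Notebook   | Tools   
Phone      | Supplies
Laptop     | Outdoor 
Pen        | Tools   
Headphones | Supplies
Mouse      | Outdoor 


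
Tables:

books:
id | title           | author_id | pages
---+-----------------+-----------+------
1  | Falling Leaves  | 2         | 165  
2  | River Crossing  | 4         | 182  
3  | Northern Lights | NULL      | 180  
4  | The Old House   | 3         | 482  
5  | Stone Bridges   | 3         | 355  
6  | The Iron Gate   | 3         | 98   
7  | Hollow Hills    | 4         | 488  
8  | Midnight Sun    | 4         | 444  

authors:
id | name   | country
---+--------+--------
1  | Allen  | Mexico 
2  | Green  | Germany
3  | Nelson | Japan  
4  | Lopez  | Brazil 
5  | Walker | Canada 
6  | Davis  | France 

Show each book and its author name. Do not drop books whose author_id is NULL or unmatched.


LEFT JOIN keeps every row from books (the left table); where author_id has no match in authors, the author columns become NULL. Walk through each book:
  - book 1 (Falling Leaves): author_id=2 -> matches Green
  - book 2 (River Crossing): author_id=4 -> matches Lopez
  - book 3 (Northern Lights): author_id=NULL, no match -> kept with NULL
  - book 4 (The Old House): author_id=3 -> matches Nelson
  - book 5 (Stone Bridges): author_id=3 -> matches Nelson
  - book 6 (The Iron Gate): author_id=3 -> matches Nelson
  - book 7 (Hollow Hills): author_id=4 -> matches Lopez
  - book 8 (Midnight Sun): author_id=4 -> matches Lopez
All 8 rows appear; 1 has NULL author.

SQL:
SELECT a.title, b.name AS author
FROM books a
LEFT JOIN authors b ON a.author_id = b.id

Result:
title           | author
----------------+-------
Falling Leaves  | Green 
River Crossing  | Lopez 
Northern Lights | NULL  
The Old House   | Nelson
Stone Bridges   | Nelson
The Iron Gate   | Nelson
Hollow Hills    | Lopez 
Midnight Sun    | Lopez 


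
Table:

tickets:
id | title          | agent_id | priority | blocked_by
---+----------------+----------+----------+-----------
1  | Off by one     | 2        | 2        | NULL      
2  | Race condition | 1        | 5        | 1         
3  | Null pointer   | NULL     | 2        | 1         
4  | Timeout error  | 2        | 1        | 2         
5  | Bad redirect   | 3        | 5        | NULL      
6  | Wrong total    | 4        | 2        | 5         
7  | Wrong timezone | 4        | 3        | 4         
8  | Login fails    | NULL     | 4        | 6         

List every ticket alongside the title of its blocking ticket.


This is a self-join: tickets is joined to a second copy of itself, matching each row's blocked_by to another row's id. Use LEFT JOIN so rows with blocked_by=NULL are kept.
  - ticket 1 (Off by one): blocked_by=NULL -> NULL
  - ticket 2 (Race condition): blocked_by=1 -> Off by one
  - ticket 3 (Null pointer): blocked_by=1 -> Off by one
  - ticket 4 (Timeout error): blocked_by=2 -> Race condition
  - ticket 5 (Bad redirect): blocked_by=NULL -> NULL
  - ticket 6 (Wrong total): blocked_by=5 -> Bad redirect
  - ticket 7 (Wrong timezone): blocked_by=4 -> Timeout error
  - ticket 8 (Login fails): blocked_by=6 -> Wrong total

SQL:
SELECT a.title AS item, b.title AS blocked_by
FROM tickets a
LEFT JOIN tickets b ON a.blocked_by = b.id

Result:
item           | blocked_by    
---------------+---------------
Off by one     | NULL          
Race condition | Off by one    
Null pointer   | Off by one    
Timeout error  | Race condition
Bad redirect   | NULL          
Wrong total    | Bad redirect  
Wrong timezone | Timeout error 
Login fails    | Wrong total   


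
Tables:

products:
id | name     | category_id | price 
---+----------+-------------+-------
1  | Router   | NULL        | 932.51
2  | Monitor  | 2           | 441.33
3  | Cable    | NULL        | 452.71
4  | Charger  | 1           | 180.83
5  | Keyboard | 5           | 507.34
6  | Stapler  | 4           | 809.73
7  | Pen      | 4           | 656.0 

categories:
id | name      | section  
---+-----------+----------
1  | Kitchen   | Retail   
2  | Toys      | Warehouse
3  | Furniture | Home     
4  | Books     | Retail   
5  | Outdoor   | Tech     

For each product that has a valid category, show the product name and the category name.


INNER JOIN keeps only products rows whose category_id matches an id in categories. Walk through each product:
  - product 1 (Router): category_id=NULL, no match -> dropped
  - product 2 (Monitor): category_id=2 -> matches Toys
  - product 3 (Cable): category_id=NULL, no match -> dropped
  - product 4 (Charger): category_id=1 -> matches Kitchen
  - product 5 (Keyboard): category_id=5 -> matches Outdoor
  - product 6 (Stapler): category_id=4 -> matches Books
  - product 7 (Pen): category_id=4 -> matches Books
So 2 of 7 rows are dropped.

SQL:
SELECT a.name, b.name AS category
FROM products a
INNER JOIN categories b ON a.category_id = b.id

Result:
name     | category
---------+---------
Monitor  | Toys    
Charger  | Kitchen 
Keyboard | Outdoor 
Stapler  | Books   
Pen      | Books   


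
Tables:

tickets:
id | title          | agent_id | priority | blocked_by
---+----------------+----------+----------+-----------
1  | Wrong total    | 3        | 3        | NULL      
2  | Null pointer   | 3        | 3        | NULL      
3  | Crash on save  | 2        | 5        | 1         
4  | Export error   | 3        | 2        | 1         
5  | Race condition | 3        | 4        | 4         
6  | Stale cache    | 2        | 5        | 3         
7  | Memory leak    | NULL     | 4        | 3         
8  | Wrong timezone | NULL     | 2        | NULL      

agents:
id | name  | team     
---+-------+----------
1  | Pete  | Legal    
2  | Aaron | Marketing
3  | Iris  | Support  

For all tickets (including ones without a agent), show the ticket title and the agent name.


LEFT JOIN keeps every row from tickets (the left table); where agent_id has no match in agents, the agent columns become NULL. Walk through each ticket:
  - ticket 1 (Wrong total): agent_id=3 -> matches Iris
  - ticket 2 (Null pointer): agent_id=3 -> matches Iris
  - ticket 3 (Crash on save): agent_id=2 -> matches Aaron
  - ticket 4 (Export error): agent_id=3 -> matches Iris
  - ticket 5 (Race condition): agent_id=3 -> matches Iris
  - ticket 6 (Stale cache): agent_id=2 -> matches Aaron
  - ticket 7 (Memory leak): agent_id=NULL, no match -> kept with NULL
  - ticket 8 (Wrong timezone): agent_id=NULL, no match -> kept with NULL
All 8 rows appear; 2 have NULL agent.

SQL:
SELECT a.title, b.name AS agent
FROM tickets a
LEFT JOIN agents b ON a.agent_id = b.id

Result:
title          | agent
---------------+------
Wrong total    | Iris 
Null pointer   | Iris 
Crash on save  | Aaron
Export error   | Iris 
Race condition | Iris 
Stale cache    | Aaron
Memory leak    | NULL 
Wrong timezone | NULL 


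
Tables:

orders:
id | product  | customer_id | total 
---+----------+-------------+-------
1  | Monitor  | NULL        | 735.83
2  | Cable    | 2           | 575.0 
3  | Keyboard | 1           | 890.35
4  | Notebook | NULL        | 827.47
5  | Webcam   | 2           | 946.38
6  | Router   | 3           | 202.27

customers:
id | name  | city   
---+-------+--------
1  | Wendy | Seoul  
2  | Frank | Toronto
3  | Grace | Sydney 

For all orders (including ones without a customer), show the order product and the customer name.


LEFT JOIN keeps every row from orders (the left table); where customer_id has no match in customers, the customer columns become NULL. Walk through each order:
  - order 1 (Monitor): customer_id=NULL, no match -> kept with NULL
  - order 2 (Cable): customer_id=2 -> matches Frank
  - order 3 (Keyboard): customer_id=1 -> matches Wendy
  - order 4 (Notebook): customer_id=NULL, no match -> kept with NULL
  - order 5 (Webcam): customer_id=2 -> matches Frank
  - order 6 (Router): customer_id=3 -> matches Grace
All 6 rows appear; 2 have NULL customer.

SQL:
SELECT a.product, b.name AS customer
FROM orders a
LEFT JOIN customers b ON a.customer_id = b.id

Result:
product  | customer
---------+---------
Monitor  | NULL    
Cable    | Frank   
Keyboard | Wendy   
Notebook | NULL    
Webcam   | Frank   
Router   | Grace   
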